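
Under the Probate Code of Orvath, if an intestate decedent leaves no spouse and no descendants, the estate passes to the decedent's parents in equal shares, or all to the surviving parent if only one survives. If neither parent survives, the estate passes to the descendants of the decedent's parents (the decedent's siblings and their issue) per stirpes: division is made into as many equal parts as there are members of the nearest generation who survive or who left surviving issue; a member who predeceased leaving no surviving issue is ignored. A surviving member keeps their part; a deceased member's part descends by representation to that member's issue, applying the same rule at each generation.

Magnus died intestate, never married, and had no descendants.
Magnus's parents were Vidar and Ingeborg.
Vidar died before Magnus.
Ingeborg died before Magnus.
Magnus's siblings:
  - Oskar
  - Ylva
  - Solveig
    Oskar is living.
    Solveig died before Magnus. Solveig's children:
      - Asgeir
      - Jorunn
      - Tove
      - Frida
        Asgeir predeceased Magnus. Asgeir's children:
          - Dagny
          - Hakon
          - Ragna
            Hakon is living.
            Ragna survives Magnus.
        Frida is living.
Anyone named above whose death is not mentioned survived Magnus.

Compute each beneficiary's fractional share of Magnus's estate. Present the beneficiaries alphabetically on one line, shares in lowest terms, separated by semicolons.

Dagny 1/36; Frida 1/12; Hakon 1/36; Jorunn 1/12; Oskar 1/3; Ragna 1/36; Tove 1/12; Ylva 1/3

Neither parent survives and there are no descendants, so the estate passes to Magnus's siblings and their issue per stirpes.
The estate is divided into 3 equal shares of 1/3 among Oskar, Ylva, Solveig.
Oskar is living and takes 1/3.
Ylva is living and takes 1/3.
Solveig predeceased; the 1/3 allotted to Solveig's branch passes to Solveig's issue by representation.
The 1/3 is divided into 4 equal shares of 1/12 among Asgeir, Jorunn, Tove, Frida.
Asgeir predeceased; the 1/12 allotted to Asgeir's branch passes to Asgeir's issue by representation.
The 1/12 is divided into 3 equal shares of 1/36 among Dagny, Hakon, Ragna.
Dagny is living and takes 1/36.
Hakon is living and takes 1/36.
Ragna is living and takes 1/36.
Jorunn is living and takes 1/12.
Tove is living and takes 1/12.
Frida is living and takes 1/12.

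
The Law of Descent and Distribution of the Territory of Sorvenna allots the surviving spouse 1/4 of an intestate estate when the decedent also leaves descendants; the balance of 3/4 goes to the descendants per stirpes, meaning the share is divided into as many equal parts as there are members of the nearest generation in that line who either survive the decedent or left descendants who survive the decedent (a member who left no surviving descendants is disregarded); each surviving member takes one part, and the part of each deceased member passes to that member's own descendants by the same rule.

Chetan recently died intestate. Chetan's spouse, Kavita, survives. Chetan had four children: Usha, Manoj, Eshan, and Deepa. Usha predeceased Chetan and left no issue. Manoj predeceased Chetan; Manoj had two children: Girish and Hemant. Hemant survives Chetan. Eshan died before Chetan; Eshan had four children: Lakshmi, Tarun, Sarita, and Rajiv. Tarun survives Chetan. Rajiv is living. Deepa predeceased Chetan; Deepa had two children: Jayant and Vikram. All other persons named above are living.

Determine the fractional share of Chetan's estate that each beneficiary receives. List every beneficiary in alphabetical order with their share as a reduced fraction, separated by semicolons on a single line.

Girish 1/8; Hemant 1/8; Jayant 1/8; Kavita 1/4; Lakshmi 1/16; Rajiv 1/16; Sarita 1/16; Tarun 1/16; Vikram 1/8

Kavita, as surviving spouse, takes 1/4.
The remaining 3/4 passes to Chetan's descendants per stirpes.
Usha left no surviving issue, so that branch lapses and is disregarded.
The 3/4 is divided into 3 equal shares of 1/4 among Manoj, Eshan, Deepa.
Manoj predeceased; the 1/4 allotted to Manoj's branch passes to Manoj's issue by representation.
The 1/4 is divided into 2 equal shares of 1/8 among Girish, Hemant.
Girish is living and takes 1/8.
Hemant is living and takes 1/8.
Eshan predeceased; the 1/4 allotted to Eshan's branch passes to Eshan's issue by representation.
The 1/4 is divided into 4 equal shares of 1/16 among Lakshmi, Tarun, Sarita, Rajiv.
Lakshmi is living and takes 1/16.
Tarun is living and takes 1/16.
Sarita is living and takes 1/16.
Rajiv is living and takes 1/16.
Deepa predeceased; the 1/4 allotted to Deepa's branch passes to Deepa's issue by representation.
The 1/4 is divided into 2 equal shares of 1/8 among Jayant, Vikram.
Jayant is living and takes 1/8.
Vikram is living and takes 1/8.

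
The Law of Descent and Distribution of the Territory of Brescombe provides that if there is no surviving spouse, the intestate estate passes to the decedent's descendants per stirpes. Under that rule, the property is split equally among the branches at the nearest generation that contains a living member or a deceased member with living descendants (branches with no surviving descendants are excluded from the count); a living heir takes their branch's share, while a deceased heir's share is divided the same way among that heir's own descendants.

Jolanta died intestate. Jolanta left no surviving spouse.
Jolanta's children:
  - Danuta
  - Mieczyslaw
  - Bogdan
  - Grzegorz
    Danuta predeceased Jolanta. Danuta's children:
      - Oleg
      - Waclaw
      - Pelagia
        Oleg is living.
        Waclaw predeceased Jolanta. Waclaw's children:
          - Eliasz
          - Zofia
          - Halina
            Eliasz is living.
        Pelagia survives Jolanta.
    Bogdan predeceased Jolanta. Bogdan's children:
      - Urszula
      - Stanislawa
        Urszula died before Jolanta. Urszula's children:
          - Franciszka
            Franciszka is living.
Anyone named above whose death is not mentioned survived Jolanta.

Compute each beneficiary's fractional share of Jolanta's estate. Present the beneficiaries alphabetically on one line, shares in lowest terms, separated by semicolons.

There is no surviving spouse, so the entire estate passes to Jolanta's descendants per stirpes.
The estate is divided into 4 equal shares of 1/4 among Danuta, Mieczyslaw, Bogdan, Grzegorz.
Danuta predeceased; the 1/4 allotted to Danuta's branch passes to Danuta's issue by representation.
The 1/4 is divided into 3 equal shares of 1/12 among Oleg, Waclaw, Pelagia.
Oleg is living and takes 1/12.
Waclaw predeceased; the 1/12 allotted to Waclaw's branch passes to Waclaw's issue by representation.
The 1/12 is divided into 3 equal shares of 1/36 among Eliasz, Zofia, Halina.
Eliasz is living and takes 1/36.
Zofia is living and takes 1/36.
Halina is living and takes 1/36.
Pelagia is living and takes 1/12.
Mieczyslaw is living and takes 1/4.
Bogdan predeceased; the 1/4 allotted to Bogdan's branch passes to Bogdan's issue by representation.
The 1/4 is divided into 2 equal shares of 1/8 among Urszula, Stanislawa.
Urszula predeceased; the 1/8 allotted to Urszula's branch passes to Urszula's issue by representation.
Franciszka is the sole taker at this level and receives the full 1/8.
Stanislawa is living and takes 1/8.
Grzegorz is living and takes 1/4.

Eliasz 1/36; Franciszka 1/8; Grzegorz 1/4; Halina 1/36; Mieczyslaw 1/4; Oleg 1/12; Pelagia 1/12; Stanislawa 1/8; Zofia 1/36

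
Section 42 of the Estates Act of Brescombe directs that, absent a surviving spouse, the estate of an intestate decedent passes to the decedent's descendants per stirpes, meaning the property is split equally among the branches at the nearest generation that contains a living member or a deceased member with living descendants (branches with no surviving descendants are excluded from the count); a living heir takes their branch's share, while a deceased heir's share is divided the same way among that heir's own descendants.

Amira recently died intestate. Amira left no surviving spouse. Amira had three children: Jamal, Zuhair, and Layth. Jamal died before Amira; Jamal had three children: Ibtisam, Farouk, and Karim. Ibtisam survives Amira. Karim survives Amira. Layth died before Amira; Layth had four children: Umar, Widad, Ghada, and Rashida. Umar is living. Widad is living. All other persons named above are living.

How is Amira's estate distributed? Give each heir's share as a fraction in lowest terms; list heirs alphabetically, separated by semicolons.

Farouk 1/9; Ghada 1/12; Ibtisam 1/9; Karim 1/9; Rashida 1/12; Umar 1/12; Widad 1/12; Zuhair 1/3

There is no surviving spouse, so the entire estate passes to Amira's descendants per stirpes.
The estate is divided into 3 equal shares of 1/3 among Jamal, Zuhair, Layth.
Jamal predeceased; the 1/3 allotted to Jamal's branch passes to Jamal's issue by representation.
The 1/3 is divided into 3 equal shares of 1/9 among Ibtisam, Farouk, Karim.
Ibtisam is living and takes 1/9.
Farouk is living and takes 1/9.
Karim is living and takes 1/9.
Zuhair is living and takes 1/3.
Layth predeceased; the 1/3 allotted to Layth's branch passes to Layth's issue by representation.
The 1/3 is divided into 4 equal shares of 1/12 among Umar, Widad, Ghada, Rashida.
Umar is living and takes 1/12.
Widad is living and takes 1/12.
Ghada is living and takes 1/12.
Rashida is living and takes 1/12.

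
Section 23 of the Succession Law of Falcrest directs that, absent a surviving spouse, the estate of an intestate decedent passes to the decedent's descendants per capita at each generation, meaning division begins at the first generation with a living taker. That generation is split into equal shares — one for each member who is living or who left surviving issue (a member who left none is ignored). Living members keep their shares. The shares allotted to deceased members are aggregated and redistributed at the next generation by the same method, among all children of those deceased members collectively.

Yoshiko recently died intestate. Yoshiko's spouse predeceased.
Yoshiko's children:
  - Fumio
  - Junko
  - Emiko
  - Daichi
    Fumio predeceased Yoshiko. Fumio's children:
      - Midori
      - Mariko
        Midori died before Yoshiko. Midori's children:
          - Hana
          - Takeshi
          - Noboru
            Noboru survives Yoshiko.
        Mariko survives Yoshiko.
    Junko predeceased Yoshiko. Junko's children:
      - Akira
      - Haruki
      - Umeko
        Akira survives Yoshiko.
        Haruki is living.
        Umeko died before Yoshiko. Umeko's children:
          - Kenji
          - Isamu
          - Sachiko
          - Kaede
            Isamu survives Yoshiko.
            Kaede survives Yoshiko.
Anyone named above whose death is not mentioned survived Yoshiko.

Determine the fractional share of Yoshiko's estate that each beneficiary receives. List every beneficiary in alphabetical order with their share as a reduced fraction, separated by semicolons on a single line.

Akira 1/10; Daichi 1/4; Emiko 1/4; Hana 1/35; Haruki 1/10; Isamu 1/35; Kaede 1/35; Kenji 1/35; Mariko 1/10; Noboru 1/35; Sachiko 1/35; Takeshi 1/35

There is no surviving spouse, so the entire estate passes to Yoshiko's descendants per capita at each generation.
At generation 1 (Fumio, Junko, Emiko, Daichi) there are 4 shares of (1)/4 = 1/4 each.
Living: Emiko and Daichi — each takes 1/4.
Deceased: Fumio and Junko. Their combined 1/2 is pooled and carried to generation 2.
At generation 2 (Midori, Mariko, Akira, Haruki, Umeko) there are 5 shares of (1/2)/5 = 1/10 each.
Living: Mariko, Akira, and Haruki — each takes 1/10.
Deceased: Midori and Umeko. Their combined 1/5 is pooled and carried to generation 3.
At generation 3 (Hana, Takeshi, Noboru, Kenji, Isamu, Sachiko, Kaede) there are 7 shares of (1/5)/7 = 1/35 each.
Living: Hana, Takeshi, Noboru, Kenji, Isamu, Sachiko, and Kaede — each takes 1/35.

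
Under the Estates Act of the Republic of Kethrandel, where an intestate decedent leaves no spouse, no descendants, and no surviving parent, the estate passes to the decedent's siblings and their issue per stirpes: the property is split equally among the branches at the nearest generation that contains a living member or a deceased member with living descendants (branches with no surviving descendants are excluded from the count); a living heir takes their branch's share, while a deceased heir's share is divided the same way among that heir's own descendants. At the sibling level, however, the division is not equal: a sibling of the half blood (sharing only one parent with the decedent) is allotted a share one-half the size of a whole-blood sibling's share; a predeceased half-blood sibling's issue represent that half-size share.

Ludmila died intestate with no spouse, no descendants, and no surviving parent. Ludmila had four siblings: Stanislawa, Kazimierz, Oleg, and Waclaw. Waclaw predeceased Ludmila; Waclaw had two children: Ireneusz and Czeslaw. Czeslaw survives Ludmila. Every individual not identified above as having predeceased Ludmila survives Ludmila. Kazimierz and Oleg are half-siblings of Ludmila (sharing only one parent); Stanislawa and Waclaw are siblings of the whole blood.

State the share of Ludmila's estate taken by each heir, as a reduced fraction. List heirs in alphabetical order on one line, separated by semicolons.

No spouse, descendants, or parent survives, so the estate passes to Ludmila's siblings per stirpes.
Half-blood siblings count for one-half the weight of whole-blood siblings at the initial division.
Dividing 1 in proportion to weights (total weight 3): Stanislawa (weight 1) → 1/3; Kazimierz (weight 1/2) → 1/6; Oleg (weight 1/2) → 1/6; Waclaw (weight 1) → 1/3.
Stanislawa is living and takes 1/3.
Kazimierz is living and takes 1/6.
Oleg is living and takes 1/6.
Waclaw predeceased; the 1/3 allotted to Waclaw's branch passes to Waclaw's issue by representation.
The 1/3 is divided into 2 equal shares of 1/6 among Ireneusz, Czeslaw.
Ireneusz is living and takes 1/6.
Czeslaw is living and takes 1/6.

Czeslaw 1/6; Ireneusz 1/6; Kazimierz 1/6; Oleg 1/6; Stanislawa 1/3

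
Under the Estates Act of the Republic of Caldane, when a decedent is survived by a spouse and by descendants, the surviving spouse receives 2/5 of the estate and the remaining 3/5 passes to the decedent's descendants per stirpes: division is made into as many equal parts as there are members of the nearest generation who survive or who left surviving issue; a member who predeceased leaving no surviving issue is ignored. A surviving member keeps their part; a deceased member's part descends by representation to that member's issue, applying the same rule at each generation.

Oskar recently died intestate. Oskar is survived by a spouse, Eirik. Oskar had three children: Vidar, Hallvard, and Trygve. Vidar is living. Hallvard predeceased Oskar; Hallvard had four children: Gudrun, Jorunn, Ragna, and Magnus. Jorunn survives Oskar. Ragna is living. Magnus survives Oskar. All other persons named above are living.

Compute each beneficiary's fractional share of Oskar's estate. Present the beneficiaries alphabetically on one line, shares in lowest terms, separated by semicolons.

Eirik 2/5; Gudrun 1/20; Jorunn 1/20; Magnus 1/20; Ragna 1/20; Trygve 1/5; Vidar 1/5

Eirik, as surviving spouse, takes 2/5.
The remaining 3/5 passes to Oskar's descendants per stirpes.
The 3/5 is divided into 3 equal shares of 1/5 among Vidar, Hallvard, Trygve.
Vidar is living and takes 1/5.
Hallvard predeceased; the 1/5 allotted to Hallvard's branch passes to Hallvard's issue by representation.
The 1/5 is divided into 4 equal shares of 1/20 among Gudrun, Jorunn, Ragna, Magnus.
Gudrun is living and takes 1/20.
Jorunn is living and takes 1/20.
Ragna is living and takes 1/20.
Magnus is living and takes 1/20.
Trygve is living and takes 1/5.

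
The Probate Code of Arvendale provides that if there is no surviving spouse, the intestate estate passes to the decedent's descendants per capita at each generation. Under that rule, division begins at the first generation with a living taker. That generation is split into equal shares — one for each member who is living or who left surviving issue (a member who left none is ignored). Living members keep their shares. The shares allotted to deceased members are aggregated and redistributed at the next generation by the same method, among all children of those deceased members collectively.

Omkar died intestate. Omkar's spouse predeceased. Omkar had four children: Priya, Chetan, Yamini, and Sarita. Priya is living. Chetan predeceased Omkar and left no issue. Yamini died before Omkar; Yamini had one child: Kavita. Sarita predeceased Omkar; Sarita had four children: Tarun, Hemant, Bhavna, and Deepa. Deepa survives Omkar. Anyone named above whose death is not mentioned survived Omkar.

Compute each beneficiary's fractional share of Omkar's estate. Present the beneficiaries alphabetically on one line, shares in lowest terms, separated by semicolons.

Bhavna 2/15; Deepa 2/15; Hemant 2/15; Kavita 2/15; Priya 1/3; Tarun 2/15

There is no surviving spouse, so the entire estate passes to Omkar's descendants per capita at each generation.
At generation 1 (Priya, Yamini, Sarita) there are 3 shares of (1)/3 = 1/3 each.
Living: Priya — each takes 1/3.
Deceased: Yamini and Sarita. Their combined 2/3 is pooled and carried to generation 2.
At generation 2 (Kavita, Tarun, Hemant, Bhavna, Deepa) there are 5 shares of (2/3)/5 = 2/15 each.
Living: Kavita, Tarun, Hemant, Bhavna, and Deepa — each takes 2/15.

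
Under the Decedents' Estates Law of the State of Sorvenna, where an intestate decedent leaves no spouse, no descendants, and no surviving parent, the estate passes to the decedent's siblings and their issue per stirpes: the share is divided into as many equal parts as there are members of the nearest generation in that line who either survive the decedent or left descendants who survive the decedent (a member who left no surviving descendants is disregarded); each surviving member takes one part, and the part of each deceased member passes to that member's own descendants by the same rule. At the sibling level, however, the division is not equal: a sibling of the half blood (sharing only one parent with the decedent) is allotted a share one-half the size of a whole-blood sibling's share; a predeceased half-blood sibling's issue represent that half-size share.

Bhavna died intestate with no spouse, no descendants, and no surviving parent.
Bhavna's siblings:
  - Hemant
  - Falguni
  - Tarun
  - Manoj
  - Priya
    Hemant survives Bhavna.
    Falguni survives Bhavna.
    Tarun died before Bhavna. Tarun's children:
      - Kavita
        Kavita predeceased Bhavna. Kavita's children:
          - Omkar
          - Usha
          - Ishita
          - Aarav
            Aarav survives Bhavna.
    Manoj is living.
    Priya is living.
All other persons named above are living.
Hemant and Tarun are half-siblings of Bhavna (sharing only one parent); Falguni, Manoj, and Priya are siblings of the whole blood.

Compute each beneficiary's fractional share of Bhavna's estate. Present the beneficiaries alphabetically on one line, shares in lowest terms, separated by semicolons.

Aarav 1/32; Falguni 1/4; Hemant 1/8; Ishita 1/32; Manoj 1/4; Omkar 1/32; Priya 1/4; Usha 1/32

No spouse, descendants, or parent survives, so the estate passes to Bhavna's siblings per stirpes.
Half-blood siblings count for one-half the weight of whole-blood siblings at the initial division.
Dividing 1 in proportion to weights (total weight 4): Hemant (weight 1/2) → 1/8; Falguni (weight 1) → 1/4; Tarun (weight 1/2) → 1/8; Manoj (weight 1) → 1/4; Priya (weight 1) → 1/4.
Hemant is living and takes 1/8.
Falguni is living and takes 1/4.
Tarun predeceased; the 1/8 allotted to Tarun's branch passes to Tarun's issue by representation.
Kavita's line is the sole branch at this level, so the full 1/8 passes to Kavita's issue by representation.
The 1/8 is divided into 4 equal shares of 1/32 among Omkar, Usha, Ishita, Aarav.
Omkar is living and takes 1/32.
Usha is living and takes 1/32.
Ishita is living and takes 1/32.
Aarav is living and takes 1/32.
Manoj is living and takes 1/4.
Priya is living and takes 1/4.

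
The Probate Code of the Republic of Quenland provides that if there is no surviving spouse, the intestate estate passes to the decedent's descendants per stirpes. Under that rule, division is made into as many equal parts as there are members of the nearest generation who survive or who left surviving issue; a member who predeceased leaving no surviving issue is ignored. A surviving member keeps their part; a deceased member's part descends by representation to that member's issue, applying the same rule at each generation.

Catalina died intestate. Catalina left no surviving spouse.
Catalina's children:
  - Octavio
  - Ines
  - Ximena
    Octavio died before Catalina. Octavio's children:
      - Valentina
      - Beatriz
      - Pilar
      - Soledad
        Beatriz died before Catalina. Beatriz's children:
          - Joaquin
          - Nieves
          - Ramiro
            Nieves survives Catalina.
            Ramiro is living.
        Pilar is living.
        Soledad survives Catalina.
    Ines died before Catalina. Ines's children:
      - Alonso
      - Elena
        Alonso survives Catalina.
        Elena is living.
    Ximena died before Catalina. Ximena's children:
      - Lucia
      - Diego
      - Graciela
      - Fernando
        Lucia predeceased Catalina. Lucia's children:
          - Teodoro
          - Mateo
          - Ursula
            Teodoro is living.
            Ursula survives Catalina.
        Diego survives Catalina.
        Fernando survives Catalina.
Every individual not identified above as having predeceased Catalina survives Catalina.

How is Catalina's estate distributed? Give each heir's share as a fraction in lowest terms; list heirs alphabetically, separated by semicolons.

There is no surviving spouse, so the entire estate passes to Catalina's descendants per stirpes.
The estate is divided into 3 equal shares of 1/3 among Octavio, Ines, Ximena.
Octavio predeceased; the 1/3 allotted to Octavio's branch passes to Octavio's issue by representation.
The 1/3 is divided into 4 equal shares of 1/12 among Valentina, Beatriz, Pilar, Soledad.
Valentina is living and takes 1/12.
Beatriz predeceased; the 1/12 allotted to Beatriz's branch passes to Beatriz's issue by representation.
The 1/12 is divided into 3 equal shares of 1/36 among Joaquin, Nieves, Ramiro.
Joaquin is living and takes 1/36.
Nieves is living and takes 1/36.
Ramiro is living and takes 1/36.
Pilar is living and takes 1/12.
Soledad is living and takes 1/12.
Ines predeceased; the 1/3 allotted to Ines's branch passes to Ines's issue by representation.
The 1/3 is divided into 2 equal shares of 1/6 among Alonso, Elena.
Alonso is living and takes 1/6.
Elena is living and takes 1/6.
Ximena predeceased; the 1/3 allotted to Ximena's branch passes to Ximena's issue by representation.
The 1/3 is divided into 4 equal shares of 1/12 among Lucia, Diego, Graciela, Fernando.
Lucia predeceased; the 1/12 allotted to Lucia's branch passes to Lucia's issue by representation.
The 1/12 is divided into 3 equal shares of 1/36 among Teodoro, Mateo, Ursula.
Teodoro is living and takes 1/36.
Mateo is living and takes 1/36.
Ursula is living and takes 1/36.
Diego is living and takes 1/12.
Graciela is living and takes 1/12.
Fernando is living and takes 1/12.

Alonso 1/6; Diego 1/12; Elena 1/6; Fernando 1/12; Graciela 1/12; Joaquin 1/36; Mateo 1/36; Nieves 1/36; Pilar 1/12; Ramiro 1/36; Soledad 1/12; Teodoro 1/36; Ursula 1/36; Valentina 1/12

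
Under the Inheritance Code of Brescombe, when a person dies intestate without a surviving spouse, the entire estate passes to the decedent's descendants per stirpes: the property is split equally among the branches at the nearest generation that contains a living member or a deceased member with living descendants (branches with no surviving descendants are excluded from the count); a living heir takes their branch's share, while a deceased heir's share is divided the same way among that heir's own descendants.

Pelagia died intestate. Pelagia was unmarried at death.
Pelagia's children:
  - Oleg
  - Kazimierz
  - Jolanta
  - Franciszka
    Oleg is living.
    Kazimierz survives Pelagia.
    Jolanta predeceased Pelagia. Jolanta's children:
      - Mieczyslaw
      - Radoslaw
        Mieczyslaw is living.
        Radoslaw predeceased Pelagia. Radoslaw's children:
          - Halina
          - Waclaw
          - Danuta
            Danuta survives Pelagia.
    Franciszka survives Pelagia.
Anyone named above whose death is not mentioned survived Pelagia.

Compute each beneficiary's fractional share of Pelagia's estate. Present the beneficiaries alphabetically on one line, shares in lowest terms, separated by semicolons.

There is no surviving spouse, so the entire estate passes to Pelagia's descendants per stirpes.
The estate is divided into 4 equal shares of 1/4 among Oleg, Kazimierz, Jolanta, Franciszka.
Oleg is living and takes 1/4.
Kazimierz is living and takes 1/4.
Jolanta predeceased; the 1/4 allotted to Jolanta's branch passes to Jolanta's issue by representation.
The 1/4 is divided into 2 equal shares of 1/8 among Mieczyslaw, Radoslaw.
Mieczyslaw is living and takes 1/8.
Radoslaw predeceased; the 1/8 allotted to Radoslaw's branch passes to Radoslaw's issue by representation.
The 1/8 is divided into 3 equal shares of 1/24 among Halina, Waclaw, Danuta.
Halina is living and takes 1/24.
Waclaw is living and takes 1/24.
Danuta is living and takes 1/24.
Franciszka is living and takes 1/4.

Danuta 1/24; Franciszka 1/4; Halina 1/24; Kazimierz 1/4; Mieczyslaw 1/8; Oleg 1/4; Waclaw 1/24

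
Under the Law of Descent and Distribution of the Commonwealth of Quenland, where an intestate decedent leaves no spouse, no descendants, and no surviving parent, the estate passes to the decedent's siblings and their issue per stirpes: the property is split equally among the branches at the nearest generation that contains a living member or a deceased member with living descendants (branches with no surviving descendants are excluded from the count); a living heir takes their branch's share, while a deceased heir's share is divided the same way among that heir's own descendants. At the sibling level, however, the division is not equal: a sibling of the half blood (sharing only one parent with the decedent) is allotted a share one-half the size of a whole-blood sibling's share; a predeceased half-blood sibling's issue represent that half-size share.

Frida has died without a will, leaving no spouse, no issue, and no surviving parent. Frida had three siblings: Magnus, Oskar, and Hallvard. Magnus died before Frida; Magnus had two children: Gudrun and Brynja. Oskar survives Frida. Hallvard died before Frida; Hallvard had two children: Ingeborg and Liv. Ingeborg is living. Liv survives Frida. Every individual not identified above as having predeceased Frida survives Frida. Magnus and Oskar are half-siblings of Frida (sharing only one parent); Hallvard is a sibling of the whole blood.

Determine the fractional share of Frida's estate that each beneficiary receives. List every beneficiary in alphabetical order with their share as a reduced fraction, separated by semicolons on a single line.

Brynja 1/8; Gudrun 1/8; Ingeborg 1/4; Liv 1/4; Oskar 1/4

No spouse, descendants, or parent survives, so the estate passes to Frida's siblings per stirpes.
Half-blood siblings count for one-half the weight of whole-blood siblings at the initial division.
Dividing 1 in proportion to weights (total weight 2): Magnus (weight 1/2) → 1/4; Oskar (weight 1/2) → 1/4; Hallvard (weight 1) → 1/2.
Magnus predeceased; the 1/4 allotted to Magnus's branch passes to Magnus's issue by representation.
The 1/4 is divided into 2 equal shares of 1/8 among Gudrun, Brynja.
Gudrun is living and takes 1/8.
Brynja is living and takes 1/8.
Oskar is living and takes 1/4.
Hallvard predeceased; the 1/2 allotted to Hallvard's branch passes to Hallvard's issue by representation.
The 1/2 is divided into 2 equal shares of 1/4 among Ingeborg, Liv.
Ingeborg is living and takes 1/4.
Liv is living and takes 1/4.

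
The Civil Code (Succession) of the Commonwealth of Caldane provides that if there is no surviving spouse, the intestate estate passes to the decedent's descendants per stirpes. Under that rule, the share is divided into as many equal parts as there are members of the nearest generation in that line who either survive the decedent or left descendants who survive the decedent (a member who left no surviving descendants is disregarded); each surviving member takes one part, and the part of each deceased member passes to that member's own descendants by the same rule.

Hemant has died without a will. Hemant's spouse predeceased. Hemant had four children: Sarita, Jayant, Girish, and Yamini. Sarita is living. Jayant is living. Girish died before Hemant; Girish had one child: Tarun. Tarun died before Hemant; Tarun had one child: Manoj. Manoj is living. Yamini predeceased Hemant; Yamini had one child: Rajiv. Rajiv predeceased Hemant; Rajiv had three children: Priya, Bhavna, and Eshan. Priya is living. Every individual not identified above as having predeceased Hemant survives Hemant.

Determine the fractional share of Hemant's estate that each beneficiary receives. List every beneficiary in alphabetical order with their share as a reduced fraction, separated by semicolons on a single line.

Bhavna 1/12; Eshan 1/12; Jayant 1/4; Manoj 1/4; Priya 1/12; Sarita 1/4

There is no surviving spouse, so the entire estate passes to Hemant's descendants per stirpes.
The estate is divided into 4 equal shares of 1/4 among Sarita, Jayant, Girish, Yamini.
Sarita is living and takes 1/4.
Jayant is living and takes 1/4.
Girish predeceased; the 1/4 allotted to Girish's branch passes to Girish's issue by representation.
Tarun's line is the sole branch at this level, so the full 1/4 passes to Tarun's issue by representation.
Manoj is the sole taker at this level and receives the full 1/4.
Yamini predeceased; the 1/4 allotted to Yamini's branch passes to Yamini's issue by representation.
Rajiv's line is the sole branch at this level, so the full 1/4 passes to Rajiv's issue by representation.
The 1/4 is divided into 3 equal shares of 1/12 among Priya, Bhavna, Eshan.
Priya is living and takes 1/12.
Bhavna is living and takes 1/12.
Eshan is living and takes 1/12.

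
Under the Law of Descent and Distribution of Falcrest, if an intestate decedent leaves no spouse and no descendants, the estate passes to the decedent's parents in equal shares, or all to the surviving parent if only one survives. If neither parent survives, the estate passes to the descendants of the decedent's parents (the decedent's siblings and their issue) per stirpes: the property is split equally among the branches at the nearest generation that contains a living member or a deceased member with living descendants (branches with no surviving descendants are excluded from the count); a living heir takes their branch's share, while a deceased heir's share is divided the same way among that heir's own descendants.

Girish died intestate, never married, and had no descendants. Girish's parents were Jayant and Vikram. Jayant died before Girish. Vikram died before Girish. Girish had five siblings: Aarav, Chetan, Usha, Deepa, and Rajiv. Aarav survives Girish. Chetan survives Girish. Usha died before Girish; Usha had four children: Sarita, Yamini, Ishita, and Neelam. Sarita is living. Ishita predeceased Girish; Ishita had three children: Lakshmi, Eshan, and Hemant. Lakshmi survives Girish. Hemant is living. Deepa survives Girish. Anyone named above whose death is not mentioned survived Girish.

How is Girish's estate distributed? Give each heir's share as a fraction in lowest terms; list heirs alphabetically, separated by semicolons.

Neither parent survives and there are no descendants, so the estate passes to Girish's siblings and their issue per stirpes.
The estate is divided into 5 equal shares of 1/5 among Aarav, Chetan, Usha, Deepa, Rajiv.
Aarav is living and takes 1/5.
Chetan is living and takes 1/5.
Usha predeceased; the 1/5 allotted to Usha's branch passes to Usha's issue by representation.
The 1/5 is divided into 4 equal shares of 1/20 among Sarita, Yamini, Ishita, Neelam.
Sarita is living and takes 1/20.
Yamini is living and takes 1/20.
Ishita predeceased; the 1/20 allotted to Ishita's branch passes to Ishita's issue by representation.
The 1/20 is divided into 3 equal shares of 1/60 among Lakshmi, Eshan, Hemant.
Lakshmi is living and takes 1/60.
Eshan is living and takes 1/60.
Hemant is living and takes 1/60.
Neelam is living and takes 1/20.
Deepa is living and takes 1/5.
Rajiv is living and takes 1/5.

Aarav 1/5; Chetan 1/5; Deepa 1/5; Eshan 1/60; Hemant 1/60; Lakshmi 1/60; Neelam 1/20; Rajiv 1/5; Sarita 1/20; Yamini 1/20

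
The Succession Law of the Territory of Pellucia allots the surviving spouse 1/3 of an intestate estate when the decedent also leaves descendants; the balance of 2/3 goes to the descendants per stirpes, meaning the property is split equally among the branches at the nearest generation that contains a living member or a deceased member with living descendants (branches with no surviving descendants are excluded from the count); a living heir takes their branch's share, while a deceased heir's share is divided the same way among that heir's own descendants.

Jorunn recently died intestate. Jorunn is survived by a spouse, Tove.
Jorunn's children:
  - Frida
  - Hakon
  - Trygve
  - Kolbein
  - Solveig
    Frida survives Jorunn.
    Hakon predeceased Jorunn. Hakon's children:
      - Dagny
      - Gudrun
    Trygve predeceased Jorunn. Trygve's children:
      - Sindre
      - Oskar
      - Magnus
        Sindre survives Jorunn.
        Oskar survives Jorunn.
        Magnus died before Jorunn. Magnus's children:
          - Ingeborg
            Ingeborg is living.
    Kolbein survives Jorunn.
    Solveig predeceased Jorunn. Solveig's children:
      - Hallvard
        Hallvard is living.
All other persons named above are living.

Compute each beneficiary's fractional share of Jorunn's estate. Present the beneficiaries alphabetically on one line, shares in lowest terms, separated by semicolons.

Dagny 1/15; Frida 2/15; Gudrun 1/15; Hallvard 2/15; Ingeborg 2/45; Kolbein 2/15; Oskar 2/45; Sindre 2/45; Tove 1/3

Tove, as surviving spouse, takes 1/3.
The remaining 2/3 passes to Jorunn's descendants per stirpes.
The 2/3 is divided into 5 equal shares of 2/15 among Frida, Hakon, Trygve, Kolbein, Solveig.
Frida is living and takes 2/15.
Hakon predeceased; the 2/15 allotted to Hakon's branch passes to Hakon's issue by representation.
The 2/15 is divided into 2 equal shares of 1/15 among Dagny, Gudrun.
Dagny is living and takes 1/15.
Gudrun is living and takes 1/15.
Trygve predeceased; the 2/15 allotted to Trygve's branch passes to Trygve's issue by representation.
The 2/15 is divided into 3 equal shares of 2/45 among Sindre, Oskar, Magnus.
Sindre is living and takes 2/45.
Oskar is living and takes 2/45.
Magnus predeceased; the 2/45 allotted to Magnus's branch passes to Magnus's issue by representation.
Ingeborg is the sole taker at this level and receives the full 2/45.
Kolbein is living and takes 2/15.
Solveig predeceased; the 2/15 allotted to Solveig's branch passes to Solveig's issue by representation.
Hallvard is the sole taker at this level and receives the full 2/15.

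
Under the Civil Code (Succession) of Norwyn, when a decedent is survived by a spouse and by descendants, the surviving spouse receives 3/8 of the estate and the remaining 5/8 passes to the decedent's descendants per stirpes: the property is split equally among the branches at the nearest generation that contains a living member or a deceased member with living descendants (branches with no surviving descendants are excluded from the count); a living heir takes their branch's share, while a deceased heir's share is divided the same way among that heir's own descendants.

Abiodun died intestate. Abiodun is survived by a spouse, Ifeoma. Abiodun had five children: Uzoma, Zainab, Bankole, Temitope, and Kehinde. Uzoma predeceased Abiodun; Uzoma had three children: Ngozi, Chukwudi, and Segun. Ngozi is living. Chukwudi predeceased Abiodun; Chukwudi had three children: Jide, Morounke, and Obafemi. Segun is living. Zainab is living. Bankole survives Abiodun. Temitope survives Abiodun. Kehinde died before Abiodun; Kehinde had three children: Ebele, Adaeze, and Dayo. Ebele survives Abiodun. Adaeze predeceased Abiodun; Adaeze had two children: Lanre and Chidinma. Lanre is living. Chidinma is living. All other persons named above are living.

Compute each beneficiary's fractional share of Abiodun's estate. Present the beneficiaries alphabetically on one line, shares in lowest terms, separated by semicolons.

Ifeoma, as surviving spouse, takes 3/8.
The remaining 5/8 passes to Abiodun's descendants per stirpes.
The 5/8 is divided into 5 equal shares of 1/8 among Uzoma, Zainab, Bankole, Temitope, Kehinde.
Uzoma predeceased; the 1/8 allotted to Uzoma's branch passes to Uzoma's issue by representation.
The 1/8 is divided into 3 equal shares of 1/24 among Ngozi, Chukwudi, Segun.
Ngozi is living and takes 1/24.
Chukwudi predeceased; the 1/24 allotted to Chukwudi's branch passes to Chukwudi's issue by representation.
The 1/24 is divided into 3 equal shares of 1/72 among Jide, Morounke, Obafemi.
Jide is living and takes 1/72.
Morounke is living and takes 1/72.
Obafemi is living and takes 1/72.
Segun is living and takes 1/24.
Zainab is living and takes 1/8.
Bankole is living and takes 1/8.
Temitope is living and takes 1/8.
Kehinde predeceased; the 1/8 allotted to Kehinde's branch passes to Kehinde's issue by representation.
The 1/8 is divided into 3 equal shares of 1/24 among Ebele, Adaeze, Dayo.
Ebele is living and takes 1/24.
Adaeze predeceased; the 1/24 allotted to Adaeze's branch passes to Adaeze's issue by representation.
The 1/24 is divided into 2 equal shares of 1/48 among Lanre, Chidinma.
Lanre is living and takes 1/48.
Chidinma is living and takes 1/48.
Dayo is living and takes 1/24.

Bankole 1/8; Chidinma 1/48; Dayo 1/24; Ebele 1/24; Ifeoma 3/8; Jide 1/72; Lanre 1/48; Morounke 1/72; Ngozi 1/24; Obafemi 1/72; Segun 1/24; Temitope 1/8; Zainab 1/8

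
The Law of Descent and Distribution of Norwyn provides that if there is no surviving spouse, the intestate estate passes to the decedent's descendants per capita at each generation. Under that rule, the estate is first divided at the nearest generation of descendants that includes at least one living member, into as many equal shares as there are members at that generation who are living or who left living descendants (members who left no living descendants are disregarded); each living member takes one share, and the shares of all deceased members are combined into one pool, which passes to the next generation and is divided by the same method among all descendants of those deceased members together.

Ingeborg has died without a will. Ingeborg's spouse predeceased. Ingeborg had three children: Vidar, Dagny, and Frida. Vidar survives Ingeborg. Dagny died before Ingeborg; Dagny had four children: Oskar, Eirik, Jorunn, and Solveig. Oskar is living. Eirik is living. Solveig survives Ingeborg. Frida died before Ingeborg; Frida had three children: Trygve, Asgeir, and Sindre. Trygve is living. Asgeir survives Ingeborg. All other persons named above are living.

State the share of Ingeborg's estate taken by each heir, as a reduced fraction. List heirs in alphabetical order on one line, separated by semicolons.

There is no surviving spouse, so the entire estate passes to Ingeborg's descendants per capita at each generation.
At generation 1 (Vidar, Dagny, Frida) there are 3 shares of (1)/3 = 1/3 each.
Living: Vidar — each takes 1/3.
Deceased: Dagny and Frida. Their combined 2/3 is pooled and carried to generation 2.
At generation 2 (Oskar, Eirik, Jorunn, Solveig, Trygve, Asgeir, Sindre) there are 7 shares of (2/3)/7 = 2/21 each.
Living: Oskar, Eirik, Jorunn, Solveig, Trygve, Asgeir, and Sindre — each takes 2/21.

Asgeir 2/21; Eirik 2/21; Jorunn 2/21; Oskar 2/21; Sindre 2/21; Solveig 2/21; Trygve 2/21; Vidar 1/3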